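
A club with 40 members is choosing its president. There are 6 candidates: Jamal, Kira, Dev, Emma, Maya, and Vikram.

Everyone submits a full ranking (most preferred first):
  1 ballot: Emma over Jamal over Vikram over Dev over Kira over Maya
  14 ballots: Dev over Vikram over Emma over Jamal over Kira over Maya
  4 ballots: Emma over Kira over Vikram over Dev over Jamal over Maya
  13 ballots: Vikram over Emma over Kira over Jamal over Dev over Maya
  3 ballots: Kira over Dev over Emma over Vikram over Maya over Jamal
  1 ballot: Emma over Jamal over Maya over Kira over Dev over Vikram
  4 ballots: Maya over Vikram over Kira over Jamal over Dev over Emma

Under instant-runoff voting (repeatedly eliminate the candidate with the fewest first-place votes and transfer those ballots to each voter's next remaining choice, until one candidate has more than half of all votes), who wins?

Vikram

Round 1: Jamal 0, Kira 3, Dev 14, Emma 6, Maya 4, Vikram 13. Jamal eliminated.
Round 2: Kira 3, Dev 14, Emma 6, Maya 4, Vikram 13. Kira eliminated.
Round 3: Dev 17, Emma 6, Maya 4, Vikram 13. Maya eliminated.
Round 4: Dev 17, Emma 6, Vikram 17. Emma eliminated.
Round 5: Dev 18, Vikram 22. Vikram has a majority (≥21).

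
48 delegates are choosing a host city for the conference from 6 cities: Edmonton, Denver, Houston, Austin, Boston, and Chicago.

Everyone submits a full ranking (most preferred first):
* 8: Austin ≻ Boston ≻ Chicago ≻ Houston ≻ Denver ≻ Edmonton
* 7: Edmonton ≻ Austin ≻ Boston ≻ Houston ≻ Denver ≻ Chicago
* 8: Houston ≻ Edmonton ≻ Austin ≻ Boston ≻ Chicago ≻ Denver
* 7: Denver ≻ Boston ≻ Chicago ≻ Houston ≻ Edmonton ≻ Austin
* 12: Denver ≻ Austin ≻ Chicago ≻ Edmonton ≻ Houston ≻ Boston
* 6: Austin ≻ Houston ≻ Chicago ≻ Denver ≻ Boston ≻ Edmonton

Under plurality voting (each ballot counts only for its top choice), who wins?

First-place votes: Edmonton 7, Denver 19, Houston 8, Austin 14, Boston 0, Chicago 0.

Denver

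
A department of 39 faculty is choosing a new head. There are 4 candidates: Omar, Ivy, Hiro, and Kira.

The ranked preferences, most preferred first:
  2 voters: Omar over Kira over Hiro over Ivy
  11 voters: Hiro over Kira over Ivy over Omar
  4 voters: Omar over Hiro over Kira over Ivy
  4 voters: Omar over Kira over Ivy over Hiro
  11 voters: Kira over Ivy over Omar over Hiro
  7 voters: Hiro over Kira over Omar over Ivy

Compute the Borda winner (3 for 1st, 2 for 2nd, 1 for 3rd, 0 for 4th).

Kira

Omar: 2×3 + 11×0 + 4×3 + 4×3 + 11×1 + 7×1 = 48
Ivy: 2×0 + 11×1 + 4×0 + 4×1 + 11×2 + 7×0 = 37
Hiro: 2×1 + 11×3 + 4×2 + 4×0 + 11×0 + 7×3 = 64
Kira: 2×2 + 11×2 + 4×1 + 4×2 + 11×3 + 7×2 = 85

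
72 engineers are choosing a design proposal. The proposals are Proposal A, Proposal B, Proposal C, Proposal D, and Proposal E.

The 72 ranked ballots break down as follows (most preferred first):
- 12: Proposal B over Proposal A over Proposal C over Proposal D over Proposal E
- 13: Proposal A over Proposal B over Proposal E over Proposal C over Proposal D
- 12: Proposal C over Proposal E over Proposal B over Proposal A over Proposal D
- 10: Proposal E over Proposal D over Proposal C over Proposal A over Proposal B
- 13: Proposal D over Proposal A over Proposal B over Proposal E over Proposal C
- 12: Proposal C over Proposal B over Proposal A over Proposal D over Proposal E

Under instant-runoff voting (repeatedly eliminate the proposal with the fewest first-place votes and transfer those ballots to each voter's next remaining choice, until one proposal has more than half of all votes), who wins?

Proposal A

Round 1: Proposal A 13, Proposal B 12, Proposal C 24, Proposal D 13, Proposal E 10. Proposal E eliminated.
Round 2: Proposal A 13, Proposal B 12, Proposal C 24, Proposal D 23. Proposal B eliminated.
Round 3: Proposal A 25, Proposal C 24, Proposal D 23. Proposal D eliminated.
Round 4: Proposal A 38, Proposal C 34. Proposal A has a majority (≥37).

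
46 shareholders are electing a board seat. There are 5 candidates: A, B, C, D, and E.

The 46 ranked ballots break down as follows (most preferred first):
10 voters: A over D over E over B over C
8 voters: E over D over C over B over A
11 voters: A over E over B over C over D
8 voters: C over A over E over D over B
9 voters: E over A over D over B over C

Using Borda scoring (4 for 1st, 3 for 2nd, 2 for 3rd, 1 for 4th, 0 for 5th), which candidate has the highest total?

E

A: 10×4 + 8×0 + 11×4 + 8×3 + 9×3 = 135
B: 10×1 + 8×1 + 11×2 + 8×0 + 9×1 = 49
C: 10×0 + 8×2 + 11×1 + 8×4 + 9×0 = 59
D: 10×3 + 8×3 + 11×0 + 8×1 + 9×2 = 80
E: 10×2 + 8×4 + 11×3 + 8×2 + 9×4 = 137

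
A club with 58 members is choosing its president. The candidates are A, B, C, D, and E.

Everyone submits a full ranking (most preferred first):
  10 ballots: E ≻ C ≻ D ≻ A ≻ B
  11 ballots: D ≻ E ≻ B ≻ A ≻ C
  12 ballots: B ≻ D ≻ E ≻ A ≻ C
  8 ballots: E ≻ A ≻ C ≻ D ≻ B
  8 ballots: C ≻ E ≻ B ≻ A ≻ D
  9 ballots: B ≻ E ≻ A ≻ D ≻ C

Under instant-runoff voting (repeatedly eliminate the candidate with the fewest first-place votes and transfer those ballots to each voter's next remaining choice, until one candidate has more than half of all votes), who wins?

E

Round 1: A 0, B 21, C 8, D 11, E 18. A eliminated.
Round 2: B 21, C 8, D 11, E 18. C eliminated.
Round 3: B 21, D 11, E 26. D eliminated.
Round 4: B 21, E 37. E has a majority (≥30).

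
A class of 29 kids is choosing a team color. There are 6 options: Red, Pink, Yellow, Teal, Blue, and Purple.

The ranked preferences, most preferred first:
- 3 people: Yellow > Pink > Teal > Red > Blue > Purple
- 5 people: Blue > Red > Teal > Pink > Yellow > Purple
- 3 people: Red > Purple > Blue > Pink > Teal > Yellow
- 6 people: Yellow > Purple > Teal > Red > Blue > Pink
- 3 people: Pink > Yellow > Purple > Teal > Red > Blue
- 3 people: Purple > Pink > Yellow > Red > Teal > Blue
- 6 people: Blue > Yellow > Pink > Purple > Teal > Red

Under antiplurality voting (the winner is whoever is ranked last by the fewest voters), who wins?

Last-place votes: Red 6, Pink 6, Yellow 3, Teal 0, Blue 6, Purple 8.

Teal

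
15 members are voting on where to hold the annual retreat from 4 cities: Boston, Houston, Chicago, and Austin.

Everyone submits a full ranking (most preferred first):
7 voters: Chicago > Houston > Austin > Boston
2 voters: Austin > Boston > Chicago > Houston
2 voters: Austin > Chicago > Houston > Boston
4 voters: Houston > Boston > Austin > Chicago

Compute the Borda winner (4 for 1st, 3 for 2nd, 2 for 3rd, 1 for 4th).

Boston: 7×1 + 2×3 + 2×1 + 4×3 = 27
Houston: 7×3 + 2×1 + 2×2 + 4×4 = 43
Chicago: 7×4 + 2×2 + 2×3 + 4×1 = 42
Austin: 7×2 + 2×4 + 2×4 + 4×2 = 38

Houston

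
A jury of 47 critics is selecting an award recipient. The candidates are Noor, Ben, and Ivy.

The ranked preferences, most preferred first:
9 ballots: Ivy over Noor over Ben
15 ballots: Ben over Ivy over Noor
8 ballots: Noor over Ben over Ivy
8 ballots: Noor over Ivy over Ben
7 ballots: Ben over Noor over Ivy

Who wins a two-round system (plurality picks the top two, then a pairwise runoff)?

Noor

Round 1 first-place votes: Noor 16, Ben 22, Ivy 9. Ben and Noor advance.
Runoff: Ben is ranked above Noor on 22 ballots, Noor above Ben on 25.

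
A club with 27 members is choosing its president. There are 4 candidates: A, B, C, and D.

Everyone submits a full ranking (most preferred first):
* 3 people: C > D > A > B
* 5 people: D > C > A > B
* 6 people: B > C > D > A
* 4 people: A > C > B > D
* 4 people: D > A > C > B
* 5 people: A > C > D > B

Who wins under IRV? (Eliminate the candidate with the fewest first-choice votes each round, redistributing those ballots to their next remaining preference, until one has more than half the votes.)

Round 1: A 9, B 6, C 3, D 9. C eliminated.
Round 2: A 9, B 6, D 12. B eliminated.
Round 3: A 9, D 18. D has a majority (≥14).

D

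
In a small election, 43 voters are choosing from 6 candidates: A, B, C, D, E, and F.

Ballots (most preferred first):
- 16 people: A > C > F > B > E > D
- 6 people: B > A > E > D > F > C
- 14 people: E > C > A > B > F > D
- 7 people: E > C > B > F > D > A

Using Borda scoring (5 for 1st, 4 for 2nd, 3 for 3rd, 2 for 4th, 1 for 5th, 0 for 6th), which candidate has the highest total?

A: 16×5 + 6×4 + 14×3 + 7×0 = 146
B: 16×2 + 6×5 + 14×2 + 7×3 = 111
C: 16×4 + 6×0 + 14×4 + 7×4 = 148
D: 16×0 + 6×2 + 14×0 + 7×1 = 19
E: 16×1 + 6×3 + 14×5 + 7×5 = 139
F: 16×3 + 6×1 + 14×1 + 7×2 = 82

C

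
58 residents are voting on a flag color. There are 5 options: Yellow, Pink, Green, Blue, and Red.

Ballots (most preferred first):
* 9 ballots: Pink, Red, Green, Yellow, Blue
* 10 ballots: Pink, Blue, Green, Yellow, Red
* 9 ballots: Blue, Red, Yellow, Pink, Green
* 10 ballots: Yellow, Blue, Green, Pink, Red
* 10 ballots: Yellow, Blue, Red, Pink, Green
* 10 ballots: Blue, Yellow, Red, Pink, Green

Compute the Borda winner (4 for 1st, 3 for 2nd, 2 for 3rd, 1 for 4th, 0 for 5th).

Yellow: 9×1 + 10×1 + 9×2 + 10×4 + 10×4 + 10×3 = 147
Pink: 9×4 + 10×4 + 9×1 + 10×1 + 10×1 + 10×1 = 115
Green: 9×2 + 10×2 + 9×0 + 10×2 + 10×0 + 10×0 = 58
Blue: 9×0 + 10×3 + 9×4 + 10×3 + 10×3 + 10×4 = 166
Red: 9×3 + 10×0 + 9×3 + 10×0 + 10×2 + 10×2 = 94

Blue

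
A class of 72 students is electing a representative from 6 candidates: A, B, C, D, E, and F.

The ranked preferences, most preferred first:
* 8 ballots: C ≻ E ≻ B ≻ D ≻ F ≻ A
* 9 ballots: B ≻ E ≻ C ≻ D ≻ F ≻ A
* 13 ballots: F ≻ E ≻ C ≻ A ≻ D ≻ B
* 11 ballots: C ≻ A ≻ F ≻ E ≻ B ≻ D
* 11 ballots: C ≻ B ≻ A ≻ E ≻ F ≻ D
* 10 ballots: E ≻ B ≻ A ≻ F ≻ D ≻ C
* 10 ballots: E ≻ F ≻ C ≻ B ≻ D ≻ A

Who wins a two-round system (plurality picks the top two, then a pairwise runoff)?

Round 1 first-place votes: A 0, B 9, C 30, D 0, E 20, F 13. C and E advance.
Runoff: C is ranked above E on 30 ballots, E above C on 42.

E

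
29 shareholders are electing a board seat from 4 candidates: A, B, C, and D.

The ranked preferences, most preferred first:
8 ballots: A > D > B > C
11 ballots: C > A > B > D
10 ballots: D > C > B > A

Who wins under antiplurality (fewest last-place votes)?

B

Last-place votes: A 10, B 0, C 8, D 11.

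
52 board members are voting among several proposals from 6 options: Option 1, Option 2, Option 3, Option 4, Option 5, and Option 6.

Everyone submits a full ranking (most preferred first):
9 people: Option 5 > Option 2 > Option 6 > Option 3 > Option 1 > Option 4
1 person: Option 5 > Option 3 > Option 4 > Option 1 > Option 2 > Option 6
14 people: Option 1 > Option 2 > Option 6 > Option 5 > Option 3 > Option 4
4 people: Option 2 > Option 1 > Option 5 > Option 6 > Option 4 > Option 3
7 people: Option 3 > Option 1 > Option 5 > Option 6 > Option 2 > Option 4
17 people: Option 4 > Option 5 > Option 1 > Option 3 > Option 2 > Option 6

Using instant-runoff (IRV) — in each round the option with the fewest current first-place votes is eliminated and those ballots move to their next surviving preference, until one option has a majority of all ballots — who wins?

Round 1: Option 1 14, Option 2 4, Option 3 7, Option 4 17, Option 5 10, Option 6 0. Option 6 eliminated.
Round 2: Option 1 14, Option 2 4, Option 3 7, Option 4 17, Option 5 10. Option 2 eliminated.
Round 3: Option 1 18, Option 3 7, Option 4 17, Option 5 10. Option 3 eliminated.
Round 4: Option 1 25, Option 4 17, Option 5 10. Option 5 eliminated.
Round 5: Option 1 34, Option 4 18. Option 1 has a majority (≥27).

Option 1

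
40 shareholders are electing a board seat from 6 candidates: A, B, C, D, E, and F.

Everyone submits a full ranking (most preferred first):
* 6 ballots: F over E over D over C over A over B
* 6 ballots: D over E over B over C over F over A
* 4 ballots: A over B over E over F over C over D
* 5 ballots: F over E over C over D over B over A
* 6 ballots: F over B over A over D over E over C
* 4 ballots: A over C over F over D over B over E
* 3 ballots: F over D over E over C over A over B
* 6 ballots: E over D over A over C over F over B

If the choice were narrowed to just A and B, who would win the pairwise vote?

A

A is ranked above B on 23 ballots; B above A on 17.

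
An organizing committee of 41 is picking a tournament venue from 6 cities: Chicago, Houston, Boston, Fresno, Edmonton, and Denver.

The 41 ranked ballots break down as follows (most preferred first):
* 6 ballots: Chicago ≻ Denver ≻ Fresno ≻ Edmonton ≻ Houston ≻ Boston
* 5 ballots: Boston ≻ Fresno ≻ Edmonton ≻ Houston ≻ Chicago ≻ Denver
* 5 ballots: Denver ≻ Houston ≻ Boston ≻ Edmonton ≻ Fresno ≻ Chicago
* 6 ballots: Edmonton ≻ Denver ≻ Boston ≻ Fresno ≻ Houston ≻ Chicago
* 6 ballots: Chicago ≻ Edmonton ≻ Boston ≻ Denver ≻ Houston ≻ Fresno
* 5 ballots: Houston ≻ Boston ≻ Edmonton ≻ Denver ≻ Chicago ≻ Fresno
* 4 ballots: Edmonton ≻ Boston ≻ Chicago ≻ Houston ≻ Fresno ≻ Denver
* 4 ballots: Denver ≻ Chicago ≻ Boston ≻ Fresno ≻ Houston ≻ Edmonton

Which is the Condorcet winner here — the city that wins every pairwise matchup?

Edmonton

Edmonton vs Chicago: 25–16
Edmonton vs Houston: 27–14
Edmonton vs Boston: 22–19
Edmonton vs Fresno: 26–15
Edmonton vs Denver: 26–15
Edmonton beats every other city.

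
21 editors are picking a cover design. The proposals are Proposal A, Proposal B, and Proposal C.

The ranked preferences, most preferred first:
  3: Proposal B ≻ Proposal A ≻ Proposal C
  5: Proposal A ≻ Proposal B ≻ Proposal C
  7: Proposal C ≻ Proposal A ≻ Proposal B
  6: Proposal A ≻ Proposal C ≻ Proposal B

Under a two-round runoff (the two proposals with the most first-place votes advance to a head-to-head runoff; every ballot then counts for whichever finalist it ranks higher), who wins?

Proposal A

Round 1 first-place votes: Proposal A 11, Proposal B 3, Proposal C 7. Proposal A and Proposal C advance.
Runoff: Proposal A is ranked above Proposal C on 14 ballots, Proposal C above Proposal A on 7.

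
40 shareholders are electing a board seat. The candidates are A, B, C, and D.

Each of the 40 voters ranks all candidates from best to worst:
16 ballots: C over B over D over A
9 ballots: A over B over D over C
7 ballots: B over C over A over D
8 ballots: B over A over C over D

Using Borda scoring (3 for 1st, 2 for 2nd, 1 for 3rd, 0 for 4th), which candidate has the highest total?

A: 16×0 + 9×3 + 7×1 + 8×2 = 50
B: 16×2 + 9×2 + 7×3 + 8×3 = 95
C: 16×3 + 9×0 + 7×2 + 8×1 = 70
D: 16×1 + 9×1 + 7×0 + 8×0 = 25

B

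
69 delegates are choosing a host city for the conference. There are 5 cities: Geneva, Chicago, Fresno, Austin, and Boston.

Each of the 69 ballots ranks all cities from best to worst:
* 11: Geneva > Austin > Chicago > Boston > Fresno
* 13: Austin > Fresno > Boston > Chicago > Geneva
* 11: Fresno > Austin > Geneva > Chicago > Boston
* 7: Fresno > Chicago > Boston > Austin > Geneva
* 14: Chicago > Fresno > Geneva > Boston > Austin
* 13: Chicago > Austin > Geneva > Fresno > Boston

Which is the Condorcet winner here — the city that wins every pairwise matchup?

Austin

Austin vs Geneva: 44–25
Austin vs Chicago: 35–34
Austin vs Fresno: 37–32
Austin vs Boston: 48–21
Austin beats every other city.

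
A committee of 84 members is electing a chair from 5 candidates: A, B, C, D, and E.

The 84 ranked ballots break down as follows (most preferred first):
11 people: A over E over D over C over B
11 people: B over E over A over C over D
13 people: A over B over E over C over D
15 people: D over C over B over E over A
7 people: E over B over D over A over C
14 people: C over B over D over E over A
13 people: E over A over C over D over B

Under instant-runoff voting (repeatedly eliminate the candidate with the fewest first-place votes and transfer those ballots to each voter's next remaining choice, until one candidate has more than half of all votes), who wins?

Round 1: A 24, B 11, C 14, D 15, E 20. B eliminated.
Round 2: A 24, C 14, D 15, E 31. C eliminated.
Round 3: A 24, D 29, E 31. A eliminated.
Round 4: D 29, E 55. E has a majority (≥43).

E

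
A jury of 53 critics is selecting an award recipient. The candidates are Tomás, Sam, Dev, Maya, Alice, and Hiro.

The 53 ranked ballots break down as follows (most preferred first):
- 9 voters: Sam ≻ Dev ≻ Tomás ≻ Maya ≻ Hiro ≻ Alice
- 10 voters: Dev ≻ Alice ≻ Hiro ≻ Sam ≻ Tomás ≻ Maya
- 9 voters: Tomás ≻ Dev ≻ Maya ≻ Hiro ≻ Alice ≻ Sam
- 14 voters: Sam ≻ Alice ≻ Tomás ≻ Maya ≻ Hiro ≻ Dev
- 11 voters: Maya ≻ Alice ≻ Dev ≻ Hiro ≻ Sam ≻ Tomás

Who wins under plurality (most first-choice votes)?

First-place votes: Tomás 9, Sam 23, Dev 10, Maya 11, Alice 0, Hiro 0.

Sam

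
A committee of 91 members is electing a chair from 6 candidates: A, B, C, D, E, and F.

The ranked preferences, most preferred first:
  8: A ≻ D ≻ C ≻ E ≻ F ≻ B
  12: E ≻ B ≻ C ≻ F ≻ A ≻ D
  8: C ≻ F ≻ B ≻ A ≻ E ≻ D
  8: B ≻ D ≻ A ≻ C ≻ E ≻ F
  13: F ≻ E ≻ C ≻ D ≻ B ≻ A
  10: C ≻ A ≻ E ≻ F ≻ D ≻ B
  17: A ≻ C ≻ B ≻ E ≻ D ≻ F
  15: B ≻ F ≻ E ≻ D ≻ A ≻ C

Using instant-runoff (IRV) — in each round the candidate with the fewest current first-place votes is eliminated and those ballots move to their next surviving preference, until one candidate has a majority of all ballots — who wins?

Round 1: A 25, B 23, C 18, D 0, E 12, F 13. D eliminated.
Round 2: A 25, B 23, C 18, E 12, F 13. E eliminated.
Round 3: A 25, B 35, C 18, F 13. F eliminated.
Round 4: A 25, B 35, C 31. A eliminated.
Round 5: B 35, C 56. C has a majority (≥46).

C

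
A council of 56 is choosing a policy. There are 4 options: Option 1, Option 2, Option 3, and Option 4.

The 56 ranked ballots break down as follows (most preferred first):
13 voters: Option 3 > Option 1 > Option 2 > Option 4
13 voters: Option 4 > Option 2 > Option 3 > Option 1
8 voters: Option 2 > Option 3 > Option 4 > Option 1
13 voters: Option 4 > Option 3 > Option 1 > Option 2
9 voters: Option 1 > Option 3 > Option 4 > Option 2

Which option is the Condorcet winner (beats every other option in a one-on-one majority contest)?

Option 3

Option 3 vs Option 1: 47–9
Option 3 vs Option 2: 35–21
Option 3 vs Option 4: 30–26
Option 3 beats every other option.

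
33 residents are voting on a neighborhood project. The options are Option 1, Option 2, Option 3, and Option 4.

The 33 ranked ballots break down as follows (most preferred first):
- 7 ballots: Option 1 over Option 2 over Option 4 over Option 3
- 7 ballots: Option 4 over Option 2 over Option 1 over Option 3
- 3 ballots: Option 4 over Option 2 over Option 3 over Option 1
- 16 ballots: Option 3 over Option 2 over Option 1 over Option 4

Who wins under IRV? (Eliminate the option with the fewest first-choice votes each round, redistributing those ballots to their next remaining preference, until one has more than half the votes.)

Round 1: Option 1 7, Option 2 0, Option 3 16, Option 4 10. Option 2 eliminated.
Round 2: Option 1 7, Option 3 16, Option 4 10. Option 1 eliminated.
Round 3: Option 3 16, Option 4 17. Option 4 has a majority (≥17).

Option 4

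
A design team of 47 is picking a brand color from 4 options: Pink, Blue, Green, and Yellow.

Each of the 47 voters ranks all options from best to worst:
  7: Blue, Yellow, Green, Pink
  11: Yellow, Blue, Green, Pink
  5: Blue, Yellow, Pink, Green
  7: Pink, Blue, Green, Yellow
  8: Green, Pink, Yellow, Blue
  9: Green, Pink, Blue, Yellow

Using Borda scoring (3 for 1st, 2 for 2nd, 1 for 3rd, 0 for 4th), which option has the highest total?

Pink: 7×0 + 11×0 + 5×1 + 7×3 + 8×2 + 9×2 = 60
Blue: 7×3 + 11×2 + 5×3 + 7×2 + 8×0 + 9×1 = 81
Green: 7×1 + 11×1 + 5×0 + 7×1 + 8×3 + 9×3 = 76
Yellow: 7×2 + 11×3 + 5×2 + 7×0 + 8×1 + 9×0 = 65

Blue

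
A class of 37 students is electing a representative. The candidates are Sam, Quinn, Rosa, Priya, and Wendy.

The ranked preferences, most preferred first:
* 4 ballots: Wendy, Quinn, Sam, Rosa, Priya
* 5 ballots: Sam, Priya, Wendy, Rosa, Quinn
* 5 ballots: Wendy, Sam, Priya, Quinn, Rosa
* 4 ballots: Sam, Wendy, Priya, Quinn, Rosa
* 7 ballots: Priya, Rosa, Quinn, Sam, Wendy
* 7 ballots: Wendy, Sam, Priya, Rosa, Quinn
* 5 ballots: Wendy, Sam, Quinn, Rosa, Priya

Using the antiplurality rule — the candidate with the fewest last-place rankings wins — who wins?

Last-place votes: Sam 0, Quinn 12, Rosa 9, Priya 9, Wendy 7.

Sam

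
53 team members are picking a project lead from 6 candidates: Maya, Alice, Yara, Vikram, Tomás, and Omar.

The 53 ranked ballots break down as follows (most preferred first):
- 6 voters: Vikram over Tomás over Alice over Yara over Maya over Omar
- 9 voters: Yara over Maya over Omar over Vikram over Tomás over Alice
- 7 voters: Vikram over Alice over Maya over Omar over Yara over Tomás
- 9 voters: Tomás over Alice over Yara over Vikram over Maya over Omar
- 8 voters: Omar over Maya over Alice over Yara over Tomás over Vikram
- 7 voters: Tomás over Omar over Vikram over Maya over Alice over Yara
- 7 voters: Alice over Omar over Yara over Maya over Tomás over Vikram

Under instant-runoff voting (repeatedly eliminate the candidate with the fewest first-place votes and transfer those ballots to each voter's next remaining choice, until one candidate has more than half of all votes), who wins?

Round 1: Maya 0, Alice 7, Yara 9, Vikram 13, Tomás 16, Omar 8. Maya eliminated.
Round 2: Alice 7, Yara 9, Vikram 13, Tomás 16, Omar 8. Alice eliminated.
Round 3: Yara 9, Vikram 13, Tomás 16, Omar 15. Yara eliminated.
Round 4: Vikram 13, Tomás 16, Omar 24. Vikram eliminated.
Round 5: Tomás 22, Omar 31. Omar has a majority (≥27).

Omar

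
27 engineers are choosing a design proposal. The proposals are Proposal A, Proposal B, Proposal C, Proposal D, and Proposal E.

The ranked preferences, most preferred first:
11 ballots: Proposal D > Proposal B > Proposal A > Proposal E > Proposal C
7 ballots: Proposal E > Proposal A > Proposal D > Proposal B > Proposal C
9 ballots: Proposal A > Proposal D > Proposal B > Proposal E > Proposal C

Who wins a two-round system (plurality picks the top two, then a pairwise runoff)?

Round 1 first-place votes: Proposal A 9, Proposal B 0, Proposal C 0, Proposal D 11, Proposal E 7. Proposal D and Proposal A advance.
Runoff: Proposal D is ranked above Proposal A on 11 ballots, Proposal A above Proposal D on 16.

Proposal A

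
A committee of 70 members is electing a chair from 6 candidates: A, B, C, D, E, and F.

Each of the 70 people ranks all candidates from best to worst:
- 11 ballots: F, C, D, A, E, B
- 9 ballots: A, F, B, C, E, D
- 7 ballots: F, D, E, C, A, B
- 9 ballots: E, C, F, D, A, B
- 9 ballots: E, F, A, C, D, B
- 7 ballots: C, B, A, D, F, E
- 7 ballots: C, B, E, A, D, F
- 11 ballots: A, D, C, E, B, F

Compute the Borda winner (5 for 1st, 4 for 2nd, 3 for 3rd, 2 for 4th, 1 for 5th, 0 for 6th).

A: 11×2 + 9×5 + 7×1 + 9×1 + 9×3 + 7×3 + 7×2 + 11×5 = 200
B: 11×0 + 9×3 + 7×0 + 9×0 + 9×0 + 7×4 + 7×4 + 11×1 = 94
C: 11×4 + 9×2 + 7×2 + 9×4 + 9×2 + 7×5 + 7×5 + 11×3 = 233
D: 11×3 + 9×0 + 7×4 + 9×2 + 9×1 + 7×2 + 7×1 + 11×4 = 153
E: 11×1 + 9×1 + 7×3 + 9×5 + 9×5 + 7×0 + 7×3 + 11×2 = 174
F: 11×5 + 9×4 + 7×5 + 9×3 + 9×4 + 7×1 + 7×0 + 11×0 = 196

C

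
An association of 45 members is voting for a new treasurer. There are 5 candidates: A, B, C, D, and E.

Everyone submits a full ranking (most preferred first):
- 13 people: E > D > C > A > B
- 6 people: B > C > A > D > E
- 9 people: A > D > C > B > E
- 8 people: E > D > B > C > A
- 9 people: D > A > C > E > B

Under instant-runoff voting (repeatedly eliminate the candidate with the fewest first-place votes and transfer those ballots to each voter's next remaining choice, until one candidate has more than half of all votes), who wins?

Round 1: A 9, B 6, C 0, D 9, E 21. C eliminated.
Round 2: A 9, B 6, D 9, E 21. B eliminated.
Round 3: A 15, D 9, E 21. D eliminated.
Round 4: A 24, E 21. A has a majority (≥23).

A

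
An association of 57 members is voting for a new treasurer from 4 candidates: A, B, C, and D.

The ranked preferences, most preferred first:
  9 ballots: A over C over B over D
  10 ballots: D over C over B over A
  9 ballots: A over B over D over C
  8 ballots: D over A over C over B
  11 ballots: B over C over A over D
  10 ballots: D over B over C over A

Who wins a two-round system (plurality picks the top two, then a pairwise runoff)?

A

Round 1 first-place votes: A 18, B 11, C 0, D 28. D and A advance.
Runoff: D is ranked above A on 28 ballots, A above D on 29.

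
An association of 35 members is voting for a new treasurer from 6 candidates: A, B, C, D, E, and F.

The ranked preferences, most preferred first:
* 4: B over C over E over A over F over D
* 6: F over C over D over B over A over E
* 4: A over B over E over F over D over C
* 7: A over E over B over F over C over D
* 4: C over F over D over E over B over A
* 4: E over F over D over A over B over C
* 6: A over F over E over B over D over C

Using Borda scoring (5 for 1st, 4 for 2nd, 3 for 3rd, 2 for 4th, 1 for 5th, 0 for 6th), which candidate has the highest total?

A: 4×2 + 6×1 + 4×5 + 7×5 + 4×0 + 4×2 + 6×5 = 107
B: 4×5 + 6×2 + 4×4 + 7×3 + 4×1 + 4×1 + 6×2 = 89
C: 4×4 + 6×4 + 4×0 + 7×1 + 4×5 + 4×0 + 6×0 = 67
D: 4×0 + 6×3 + 4×1 + 7×0 + 4×3 + 4×3 + 6×1 = 52
E: 4×3 + 6×0 + 4×3 + 7×4 + 4×2 + 4×5 + 6×3 = 98
F: 4×1 + 6×5 + 4×2 + 7×2 + 4×4 + 4×4 + 6×4 = 112

F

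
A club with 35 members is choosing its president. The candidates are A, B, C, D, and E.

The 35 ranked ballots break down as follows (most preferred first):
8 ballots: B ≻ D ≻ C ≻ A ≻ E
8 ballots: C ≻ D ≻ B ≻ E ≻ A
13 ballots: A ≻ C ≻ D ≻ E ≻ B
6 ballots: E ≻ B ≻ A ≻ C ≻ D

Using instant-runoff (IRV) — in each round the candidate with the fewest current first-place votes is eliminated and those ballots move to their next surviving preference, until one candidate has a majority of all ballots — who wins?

B

Round 1: A 13, B 8, C 8, D 0, E 6. D eliminated.
Round 2: A 13, B 8, C 8, E 6. E eliminated.
Round 3: A 13, B 14, C 8. C eliminated.
Round 4: A 13, B 22. B has a majority (≥18).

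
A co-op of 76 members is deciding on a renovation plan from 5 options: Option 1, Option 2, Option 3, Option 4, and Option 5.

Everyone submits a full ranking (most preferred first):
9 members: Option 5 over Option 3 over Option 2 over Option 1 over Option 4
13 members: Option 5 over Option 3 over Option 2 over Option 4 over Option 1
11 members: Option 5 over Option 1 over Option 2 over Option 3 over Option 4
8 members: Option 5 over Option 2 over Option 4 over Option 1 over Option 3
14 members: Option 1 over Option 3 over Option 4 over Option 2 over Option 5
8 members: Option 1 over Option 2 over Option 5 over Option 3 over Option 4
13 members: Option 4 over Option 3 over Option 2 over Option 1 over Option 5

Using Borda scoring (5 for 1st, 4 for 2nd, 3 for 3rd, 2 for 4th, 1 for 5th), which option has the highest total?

Option 5

Option 1: 9×2 + 13×1 + 11×4 + 8×2 + 14×5 + 8×5 + 13×2 = 227
Option 2: 9×3 + 13×3 + 11×3 + 8×4 + 14×2 + 8×4 + 13×3 = 230
Option 3: 9×4 + 13×4 + 11×2 + 8×1 + 14×4 + 8×2 + 13×4 = 242
Option 4: 9×1 + 13×2 + 11×1 + 8×3 + 14×3 + 8×1 + 13×5 = 185
Option 5: 9×5 + 13×5 + 11×5 + 8×5 + 14×1 + 8×3 + 13×1 = 256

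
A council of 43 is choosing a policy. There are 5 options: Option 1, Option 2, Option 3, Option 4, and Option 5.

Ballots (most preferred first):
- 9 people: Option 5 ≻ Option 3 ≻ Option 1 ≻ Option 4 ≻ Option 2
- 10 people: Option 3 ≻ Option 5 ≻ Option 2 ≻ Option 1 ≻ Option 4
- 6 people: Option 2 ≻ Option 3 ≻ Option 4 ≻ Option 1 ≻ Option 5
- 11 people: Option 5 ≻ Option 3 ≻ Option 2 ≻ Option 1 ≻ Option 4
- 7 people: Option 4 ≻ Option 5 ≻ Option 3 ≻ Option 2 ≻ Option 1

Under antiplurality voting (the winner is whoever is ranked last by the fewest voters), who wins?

Option 3

Last-place votes: Option 1 7, Option 2 9, Option 3 0, Option 4 21, Option 5 6.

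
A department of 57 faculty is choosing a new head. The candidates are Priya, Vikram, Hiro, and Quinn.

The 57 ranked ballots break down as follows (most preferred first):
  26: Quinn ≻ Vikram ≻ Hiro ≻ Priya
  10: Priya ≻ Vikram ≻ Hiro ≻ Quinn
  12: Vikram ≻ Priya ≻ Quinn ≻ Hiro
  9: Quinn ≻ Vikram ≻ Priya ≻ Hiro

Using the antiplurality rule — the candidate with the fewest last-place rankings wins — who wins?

Vikram

Last-place votes: Priya 26, Vikram 0, Hiro 21, Quinn 10.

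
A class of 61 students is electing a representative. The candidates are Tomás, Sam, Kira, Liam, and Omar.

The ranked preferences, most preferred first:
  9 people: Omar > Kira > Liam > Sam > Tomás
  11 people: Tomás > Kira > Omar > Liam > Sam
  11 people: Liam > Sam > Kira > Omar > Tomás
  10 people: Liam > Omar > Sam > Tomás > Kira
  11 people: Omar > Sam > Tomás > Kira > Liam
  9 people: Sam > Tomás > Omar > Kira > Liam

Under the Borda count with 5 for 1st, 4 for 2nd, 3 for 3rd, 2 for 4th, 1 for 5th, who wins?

Tomás: 9×1 + 11×5 + 11×1 + 10×2 + 11×3 + 9×4 = 164
Sam: 9×2 + 11×1 + 11×4 + 10×3 + 11×4 + 9×5 = 192
Kira: 9×4 + 11×4 + 11×3 + 10×1 + 11×2 + 9×2 = 163
Liam: 9×3 + 11×2 + 11×5 + 10×5 + 11×1 + 9×1 = 174
Omar: 9×5 + 11×3 + 11×2 + 10×4 + 11×5 + 9×3 = 222

Omar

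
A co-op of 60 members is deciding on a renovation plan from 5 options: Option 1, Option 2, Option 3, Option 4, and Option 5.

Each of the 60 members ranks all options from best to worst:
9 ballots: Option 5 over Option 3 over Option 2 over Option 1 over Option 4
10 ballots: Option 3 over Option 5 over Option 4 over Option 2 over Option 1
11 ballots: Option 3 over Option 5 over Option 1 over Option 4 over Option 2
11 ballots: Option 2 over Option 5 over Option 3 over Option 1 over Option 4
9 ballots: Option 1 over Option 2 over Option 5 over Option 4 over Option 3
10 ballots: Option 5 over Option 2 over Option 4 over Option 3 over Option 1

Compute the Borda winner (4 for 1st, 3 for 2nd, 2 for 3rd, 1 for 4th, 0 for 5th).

Option 5

Option 1: 9×1 + 10×0 + 11×2 + 11×1 + 9×4 + 10×0 = 78
Option 2: 9×2 + 10×1 + 11×0 + 11×4 + 9×3 + 10×3 = 129
Option 3: 9×3 + 10×4 + 11×4 + 11×2 + 9×0 + 10×1 = 143
Option 4: 9×0 + 10×2 + 11×1 + 11×0 + 9×1 + 10×2 = 60
Option 5: 9×4 + 10×3 + 11×3 + 11×3 + 9×2 + 10×4 = 190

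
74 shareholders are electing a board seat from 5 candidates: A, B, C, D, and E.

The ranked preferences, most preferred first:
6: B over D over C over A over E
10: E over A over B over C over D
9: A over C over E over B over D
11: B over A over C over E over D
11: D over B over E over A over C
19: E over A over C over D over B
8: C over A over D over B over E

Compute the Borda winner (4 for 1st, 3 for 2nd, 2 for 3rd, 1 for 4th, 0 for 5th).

A

A: 6×1 + 10×3 + 9×4 + 11×3 + 11×1 + 19×3 + 8×3 = 197
B: 6×4 + 10×2 + 9×1 + 11×4 + 11×3 + 19×0 + 8×1 = 138
C: 6×2 + 10×1 + 9×3 + 11×2 + 11×0 + 19×2 + 8×4 = 141
D: 6×3 + 10×0 + 9×0 + 11×0 + 11×4 + 19×1 + 8×2 = 97
E: 6×0 + 10×4 + 9×2 + 11×1 + 11×2 + 19×4 + 8×0 = 167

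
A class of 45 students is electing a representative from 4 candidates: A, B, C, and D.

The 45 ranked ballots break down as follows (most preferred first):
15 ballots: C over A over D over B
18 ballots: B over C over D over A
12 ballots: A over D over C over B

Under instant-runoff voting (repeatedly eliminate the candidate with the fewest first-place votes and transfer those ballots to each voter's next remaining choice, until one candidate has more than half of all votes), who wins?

C

Round 1: A 12, B 18, C 15, D 0. D eliminated.
Round 2: A 12, B 18, C 15. A eliminated.
Round 3: B 18, C 27. C has a majority (≥23).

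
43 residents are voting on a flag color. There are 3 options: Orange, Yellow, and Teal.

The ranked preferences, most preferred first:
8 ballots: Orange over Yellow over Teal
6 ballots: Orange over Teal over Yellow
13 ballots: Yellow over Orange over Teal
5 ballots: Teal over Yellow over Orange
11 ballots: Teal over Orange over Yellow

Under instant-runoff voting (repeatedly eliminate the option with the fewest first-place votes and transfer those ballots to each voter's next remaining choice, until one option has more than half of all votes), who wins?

Orange

Round 1: Orange 14, Yellow 13, Teal 16. Yellow eliminated.
Round 2: Orange 27, Teal 16. Orange has a majority (≥22).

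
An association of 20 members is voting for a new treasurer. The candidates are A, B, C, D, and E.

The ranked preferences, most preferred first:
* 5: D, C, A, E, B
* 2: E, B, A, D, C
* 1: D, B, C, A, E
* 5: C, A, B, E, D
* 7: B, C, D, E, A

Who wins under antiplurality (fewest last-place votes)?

E

Last-place votes: A 7, B 5, C 2, D 5, E 1.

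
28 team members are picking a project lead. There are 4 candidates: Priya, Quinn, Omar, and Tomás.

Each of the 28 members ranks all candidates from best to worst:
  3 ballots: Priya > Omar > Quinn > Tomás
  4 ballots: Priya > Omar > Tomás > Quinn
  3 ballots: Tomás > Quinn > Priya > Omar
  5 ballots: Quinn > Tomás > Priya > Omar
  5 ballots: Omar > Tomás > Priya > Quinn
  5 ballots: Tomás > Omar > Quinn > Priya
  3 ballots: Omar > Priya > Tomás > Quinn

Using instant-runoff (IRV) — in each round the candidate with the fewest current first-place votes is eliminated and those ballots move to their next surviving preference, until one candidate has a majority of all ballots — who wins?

Round 1: Priya 7, Quinn 5, Omar 8, Tomás 8. Quinn eliminated.
Round 2: Priya 7, Omar 8, Tomás 13. Priya eliminated.
Round 3: Omar 15, Tomás 13. Omar has a majority (≥15).

Omar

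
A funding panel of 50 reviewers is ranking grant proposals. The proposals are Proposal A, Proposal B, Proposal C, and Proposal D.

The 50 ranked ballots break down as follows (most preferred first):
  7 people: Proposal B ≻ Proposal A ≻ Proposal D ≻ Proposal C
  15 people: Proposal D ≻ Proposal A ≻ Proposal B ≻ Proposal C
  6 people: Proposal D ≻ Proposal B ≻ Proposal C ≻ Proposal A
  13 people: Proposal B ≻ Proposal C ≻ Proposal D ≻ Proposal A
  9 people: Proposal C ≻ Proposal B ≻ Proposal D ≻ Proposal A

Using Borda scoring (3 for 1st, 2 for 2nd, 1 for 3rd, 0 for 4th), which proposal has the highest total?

Proposal B

Proposal A: 7×2 + 15×2 + 6×0 + 13×0 + 9×0 = 44
Proposal B: 7×3 + 15×1 + 6×2 + 13×3 + 9×2 = 105
Proposal C: 7×0 + 15×0 + 6×1 + 13×2 + 9×3 = 59
Proposal D: 7×1 + 15×3 + 6×3 + 13×1 + 9×1 = 92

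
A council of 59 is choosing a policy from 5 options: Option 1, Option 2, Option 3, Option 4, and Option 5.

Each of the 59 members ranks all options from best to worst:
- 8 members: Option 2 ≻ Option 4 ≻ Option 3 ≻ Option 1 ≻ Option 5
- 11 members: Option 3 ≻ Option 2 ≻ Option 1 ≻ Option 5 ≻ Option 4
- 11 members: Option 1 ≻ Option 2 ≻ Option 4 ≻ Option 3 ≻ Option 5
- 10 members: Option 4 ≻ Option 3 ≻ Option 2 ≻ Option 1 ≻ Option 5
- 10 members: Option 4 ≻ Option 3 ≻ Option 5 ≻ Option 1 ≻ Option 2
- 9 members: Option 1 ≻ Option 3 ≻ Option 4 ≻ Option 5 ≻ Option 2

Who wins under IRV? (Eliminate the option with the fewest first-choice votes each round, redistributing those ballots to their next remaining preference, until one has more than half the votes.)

Option 1

Round 1: Option 1 20, Option 2 8, Option 3 11, Option 4 20, Option 5 0. Option 5 eliminated.
Round 2: Option 1 20, Option 2 8, Option 3 11, Option 4 20. Option 2 eliminated.
Round 3: Option 1 20, Option 3 11, Option 4 28. Option 3 eliminated.
Round 4: Option 1 31, Option 4 28. Option 1 has a majority (≥30).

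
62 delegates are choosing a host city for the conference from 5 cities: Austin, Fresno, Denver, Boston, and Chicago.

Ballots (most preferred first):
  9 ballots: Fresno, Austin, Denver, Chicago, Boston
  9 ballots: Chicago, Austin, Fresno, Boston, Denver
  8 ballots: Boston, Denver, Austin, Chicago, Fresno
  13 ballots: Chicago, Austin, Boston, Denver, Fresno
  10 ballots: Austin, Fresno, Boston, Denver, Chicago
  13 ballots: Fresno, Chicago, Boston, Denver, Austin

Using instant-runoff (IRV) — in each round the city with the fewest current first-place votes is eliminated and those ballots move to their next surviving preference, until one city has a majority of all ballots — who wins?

Fresno

Round 1: Austin 10, Fresno 22, Denver 0, Boston 8, Chicago 22. Denver eliminated.
Round 2: Austin 10, Fresno 22, Boston 8, Chicago 22. Boston eliminated.
Round 3: Austin 18, Fresno 22, Chicago 22. Austin eliminated.
Round 4: Fresno 32, Chicago 30. Fresno has a majority (≥32).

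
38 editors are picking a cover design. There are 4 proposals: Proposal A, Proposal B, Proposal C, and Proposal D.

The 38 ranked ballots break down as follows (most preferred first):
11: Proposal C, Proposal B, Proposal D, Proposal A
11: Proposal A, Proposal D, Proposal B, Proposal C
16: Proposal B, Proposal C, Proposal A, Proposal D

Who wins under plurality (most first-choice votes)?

First-place votes: Proposal A 11, Proposal B 16, Proposal C 11, Proposal D 0.

Proposal B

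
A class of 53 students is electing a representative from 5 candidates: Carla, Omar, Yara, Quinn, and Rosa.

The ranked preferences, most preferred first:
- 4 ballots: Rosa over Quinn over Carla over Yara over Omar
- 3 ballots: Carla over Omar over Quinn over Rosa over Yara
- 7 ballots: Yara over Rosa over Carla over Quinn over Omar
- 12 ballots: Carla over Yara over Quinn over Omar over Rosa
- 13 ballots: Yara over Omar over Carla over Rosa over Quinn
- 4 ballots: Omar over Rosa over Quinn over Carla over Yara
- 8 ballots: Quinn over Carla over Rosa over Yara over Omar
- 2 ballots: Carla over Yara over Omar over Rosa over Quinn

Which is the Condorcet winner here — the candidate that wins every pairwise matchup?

Carla

Carla vs Omar: 36–17
Carla vs Yara: 33–20
Carla vs Quinn: 37–16
Carla vs Rosa: 38–15
Carla beats every other candidate.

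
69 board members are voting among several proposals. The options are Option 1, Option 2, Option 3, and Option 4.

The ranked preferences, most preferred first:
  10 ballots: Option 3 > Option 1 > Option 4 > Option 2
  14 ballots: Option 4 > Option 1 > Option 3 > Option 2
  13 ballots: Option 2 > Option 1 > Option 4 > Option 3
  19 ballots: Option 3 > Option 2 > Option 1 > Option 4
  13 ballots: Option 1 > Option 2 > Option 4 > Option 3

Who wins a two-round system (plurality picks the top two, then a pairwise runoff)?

Option 4

Round 1 first-place votes: Option 1 13, Option 2 13, Option 3 29, Option 4 14. Option 3 and Option 4 advance.
Runoff: Option 3 is ranked above Option 4 on 29 ballots, Option 4 above Option 3 on 40.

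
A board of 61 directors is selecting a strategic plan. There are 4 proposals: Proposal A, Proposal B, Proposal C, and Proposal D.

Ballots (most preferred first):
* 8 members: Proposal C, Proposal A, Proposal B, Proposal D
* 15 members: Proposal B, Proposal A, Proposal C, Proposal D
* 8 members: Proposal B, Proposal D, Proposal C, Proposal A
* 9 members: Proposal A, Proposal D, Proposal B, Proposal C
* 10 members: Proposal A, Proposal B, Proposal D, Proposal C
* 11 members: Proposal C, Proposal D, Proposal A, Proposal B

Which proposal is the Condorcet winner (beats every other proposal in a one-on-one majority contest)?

Proposal A vs Proposal B: 38–23
Proposal A vs Proposal C: 34–27
Proposal A vs Proposal D: 42–19
Proposal A beats every other proposal.

Proposal A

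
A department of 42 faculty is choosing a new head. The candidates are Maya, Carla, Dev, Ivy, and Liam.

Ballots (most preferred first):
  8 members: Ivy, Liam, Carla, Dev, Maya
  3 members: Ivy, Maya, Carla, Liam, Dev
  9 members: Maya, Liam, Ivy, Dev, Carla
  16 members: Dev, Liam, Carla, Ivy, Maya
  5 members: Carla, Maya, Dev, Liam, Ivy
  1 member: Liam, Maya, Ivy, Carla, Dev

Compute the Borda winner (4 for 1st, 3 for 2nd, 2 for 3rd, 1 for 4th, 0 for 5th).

Liam

Maya: 8×0 + 3×3 + 9×4 + 16×0 + 5×3 + 1×3 = 63
Carla: 8×2 + 3×2 + 9×0 + 16×2 + 5×4 + 1×1 = 75
Dev: 8×1 + 3×0 + 9×1 + 16×4 + 5×2 + 1×0 = 91
Ivy: 8×4 + 3×4 + 9×2 + 16×1 + 5×0 + 1×2 = 80
Liam: 8×3 + 3×1 + 9×3 + 16×3 + 5×1 + 1×4 = 111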